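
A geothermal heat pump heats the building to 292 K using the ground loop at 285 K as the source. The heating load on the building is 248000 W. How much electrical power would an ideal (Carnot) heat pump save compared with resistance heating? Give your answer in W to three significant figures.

The reservoir spacing is ΔT = 292 − 285 = 7.000 K.
COP_Carnot = T_H/ΔT = 292.00/7.000 = 41.71.
Resistance heating needs Ẇ_res = Q̇_H = 248000 W; the reversible heat pump needs only Ẇ_hp = Q̇_H/COP = 5945 W.
Saving = 248000 − 5945 = 242100 W.

242000 W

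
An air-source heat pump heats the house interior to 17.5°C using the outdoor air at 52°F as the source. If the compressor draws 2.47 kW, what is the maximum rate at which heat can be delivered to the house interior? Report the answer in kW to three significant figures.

In absolute terms T_C = 284.26 K and T_H = 290.65 K, so ΔT = 6.389 K.
COP_Carnot = T_H/ΔT = 290.65/6.389 = 45.49.
Q̇_max = COP_Carnot × Ẇ = 45.49 × 2.470 kW = 112.4 kW.

112 kW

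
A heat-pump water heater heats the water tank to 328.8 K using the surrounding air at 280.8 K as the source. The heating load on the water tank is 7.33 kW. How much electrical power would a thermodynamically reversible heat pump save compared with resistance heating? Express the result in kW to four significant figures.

6.260 kW

The reservoir spacing is ΔT = 328.8 − 280.8 = 48.00 K.
COP_Carnot = T_H/ΔT = 328.80/48.00 = 6.850.
Resistance heating needs Ẇ_res = Q̇_H = 7.330 kW; the reversible heat pump needs only Ẇ_hp = Q̇_H/COP = 1.070 kW.
Saving = 7.330 − 1.070 = 6.260 kW.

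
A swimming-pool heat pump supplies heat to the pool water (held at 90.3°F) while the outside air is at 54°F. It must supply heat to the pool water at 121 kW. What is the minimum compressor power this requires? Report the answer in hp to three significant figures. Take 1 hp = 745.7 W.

In absolute terms T_C = 285.37 K and T_H = 305.54 K, so ΔT = 20.17 K.
COP_Carnot = T_H/ΔT = 305.54/20.17 = 15.15.
Ẇ_min = Q̇/COP_Carnot = 121.0/15.15 = 7.986 kW = 10.71 hp.

10.7 hp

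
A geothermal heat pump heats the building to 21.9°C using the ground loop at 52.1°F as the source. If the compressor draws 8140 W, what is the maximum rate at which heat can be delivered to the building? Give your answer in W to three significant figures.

In absolute terms T_C = 284.32 K and T_H = 295.05 K, so ΔT = 10.73 K.
COP_Carnot = T_H/ΔT = 295.05/10.73 = 27.49.
Q̇_max = COP_Carnot × Ẇ = 27.49 × 8140 W = 223800 W.

224000 W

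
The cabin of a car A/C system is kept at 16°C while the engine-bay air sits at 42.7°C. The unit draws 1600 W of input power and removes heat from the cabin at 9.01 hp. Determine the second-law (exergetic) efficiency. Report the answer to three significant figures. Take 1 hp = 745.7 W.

Converting, Q̇_C = 9.010 hp = 6719 W, so COP_actual = Q̇_C/Ẇ = 6719/1600 = 4.199.
In absolute terms T_C = 289.15 K and T_H = 315.85 K, so ΔT = 26.70 K.
COP_Carnot = T_C/ΔT = 289.15/26.70 = 10.83.
η_II = COP_actual/COP_Carnot = 4.199/10.83 = 0.3878.

0.388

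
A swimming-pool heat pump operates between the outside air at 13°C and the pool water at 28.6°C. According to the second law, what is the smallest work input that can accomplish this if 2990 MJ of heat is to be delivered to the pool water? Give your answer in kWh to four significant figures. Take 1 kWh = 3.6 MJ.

In absolute terms T_C = 286.15 K and T_H = 301.75 K, so ΔT = 15.60 K.
The reversible limit is COP_HP = T_H/ΔT = 19.34, so W_min = Q_H/COP = Q_H·ΔT/T_H.
W_min = 2990 × 15.60/301.75 = 154.6 MJ = 42.94 kWh.

42.94 kWh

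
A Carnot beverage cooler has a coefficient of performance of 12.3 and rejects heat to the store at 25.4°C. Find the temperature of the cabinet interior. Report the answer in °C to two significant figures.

3.0 °C

For a Carnot refrigerator COP_R = T_C/(T_H − T_C), so T_C = COP·T_H/(1 + COP).
With T_H = 298.55 K, T_C = 12.3 × 298.55/13.30 = 276.10 K.
Converting, 276.10 K = 2.95°C.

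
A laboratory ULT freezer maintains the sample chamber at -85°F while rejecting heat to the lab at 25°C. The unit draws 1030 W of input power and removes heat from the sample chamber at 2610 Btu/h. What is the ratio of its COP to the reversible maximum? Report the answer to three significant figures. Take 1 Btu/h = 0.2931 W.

Converting, Q̇_C = 2610 Btu/h = 765.0 W, so COP_actual = Q̇_C/Ẇ = 765.0/1030 = 0.7427.
In absolute terms T_C = 208.15 K and T_H = 298.15 K, so ΔT = 90.00 K.
COP_Carnot = T_C/ΔT = 208.15/90.00 = 2.313.
η_II = COP_actual/COP_Carnot = 0.7427/2.313 = 0.3211.

0.321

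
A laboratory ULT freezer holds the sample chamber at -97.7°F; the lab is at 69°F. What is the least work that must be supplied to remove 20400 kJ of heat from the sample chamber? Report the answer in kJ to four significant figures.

9395 kJ

In absolute terms T_C = 201.09 K and T_H = 293.71 K, so ΔT = 92.61 K.
The reversible limit is COP_R = T_C/ΔT = 2.171, so W_min = Q_C/COP = Q_C·ΔT/T_C.
W_min = 20400 × 92.61/201.09 = 9395 kJ.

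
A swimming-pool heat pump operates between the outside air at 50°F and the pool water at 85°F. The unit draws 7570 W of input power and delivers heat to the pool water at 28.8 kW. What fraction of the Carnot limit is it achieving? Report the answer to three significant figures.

0.244

Converting, Q̇_H = 28.80 kW = 28800 W, so COP_actual = Q̇_H/Ẇ = 28800/7570 = 3.804.
In absolute terms T_C = 283.15 K and T_H = 302.59 K, so ΔT = 19.44 K.
COP_Carnot = T_H/ΔT = 302.59/19.44 = 15.56.
η_II = COP_actual/COP_Carnot = 3.804/15.56 = 0.2445.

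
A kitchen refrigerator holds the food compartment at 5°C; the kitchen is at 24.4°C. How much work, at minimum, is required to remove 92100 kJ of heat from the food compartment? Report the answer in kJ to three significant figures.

In absolute terms T_C = 278.15 K and T_H = 297.55 K, so ΔT = 19.40 K.
The reversible limit is COP_R = T_C/ΔT = 14.34, so W_min = Q_C/COP = Q_C·ΔT/T_C.
W_min = 92100 × 19.40/278.15 = 6424 kJ.

6420 kJ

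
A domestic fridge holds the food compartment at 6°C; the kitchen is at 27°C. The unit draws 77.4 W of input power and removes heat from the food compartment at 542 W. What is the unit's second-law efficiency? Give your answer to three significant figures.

0.527

COP_actual = Q̇_C/Ẇ = 542.0/77.40 = 7.003.
In absolute terms T_C = 279.15 K and T_H = 300.15 K, so ΔT = 21.00 K.
COP_Carnot = T_C/ΔT = 279.15/21.00 = 13.29.
η_II = COP_actual/COP_Carnot = 7.003/13.29 = 0.5268.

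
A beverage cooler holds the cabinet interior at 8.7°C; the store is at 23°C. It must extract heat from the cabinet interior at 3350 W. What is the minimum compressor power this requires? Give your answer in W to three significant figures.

170 W

In absolute terms T_C = 281.85 K and T_H = 296.15 K, so ΔT = 14.30 K.
COP_Carnot = T_C/ΔT = 281.85/14.30 = 19.71.
Ẇ_min = Q̇/COP_Carnot = 3350/19.71 = 170.0 W.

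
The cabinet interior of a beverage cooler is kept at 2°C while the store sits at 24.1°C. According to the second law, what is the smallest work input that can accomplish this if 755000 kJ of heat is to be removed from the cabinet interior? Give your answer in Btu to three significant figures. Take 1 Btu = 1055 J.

In absolute terms T_C = 275.15 K and T_H = 297.25 K, so ΔT = 22.10 K.
The reversible limit is COP_R = T_C/ΔT = 12.45, so W_min = Q_C/COP = Q_C·ΔT/T_C.
W_min = 755000 × 22.10/275.15 = 60640 kJ = 57480 Btu.

57500 Btu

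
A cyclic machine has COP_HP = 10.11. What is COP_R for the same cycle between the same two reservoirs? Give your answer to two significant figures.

9.1

Since Q_H = Q_C + W for any cycle, COP_R = Q_C/W = Q_H/W − 1.
COP_R = 10.11 − 1 = 9.11.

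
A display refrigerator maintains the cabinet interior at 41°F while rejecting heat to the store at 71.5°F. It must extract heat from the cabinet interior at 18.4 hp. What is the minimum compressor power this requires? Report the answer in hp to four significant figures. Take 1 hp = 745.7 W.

1.121 hp

In absolute terms T_C = 278.15 K and T_H = 295.09 K, so ΔT = 16.94 K.
COP_Carnot = T_C/ΔT = 278.15/16.94 = 16.42.
Ẇ_min = Q̇/COP_Carnot = 18.40/16.42 = 1.121 hp.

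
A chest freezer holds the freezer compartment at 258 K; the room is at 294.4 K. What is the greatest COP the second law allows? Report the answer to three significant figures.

The reservoir spacing is ΔT = 294.4 − 258 = 36.40 K.
For a reversible cycle, COP_Carnot = T_C/ΔT = 258.00/36.40 = 7.088.

7.09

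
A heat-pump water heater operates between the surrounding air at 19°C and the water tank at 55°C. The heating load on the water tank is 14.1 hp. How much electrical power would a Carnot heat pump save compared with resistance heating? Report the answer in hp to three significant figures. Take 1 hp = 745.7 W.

In absolute terms T_C = 292.15 K and T_H = 328.15 K, so ΔT = 36.00 K.
COP_Carnot = T_H/ΔT = 328.15/36.00 = 9.115.
Resistance heating needs Ẇ_res = Q̇_H = 14.10 hp; the reversible heat pump needs only Ẇ_hp = Q̇_H/COP = 1.547 hp.
Saving = 14.10 − 1.547 = 12.55 hp.

12.6 hp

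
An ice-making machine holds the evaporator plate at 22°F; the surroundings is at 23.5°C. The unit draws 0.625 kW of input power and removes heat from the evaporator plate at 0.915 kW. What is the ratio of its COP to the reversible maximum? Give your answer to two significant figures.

COP_actual = Q̇_C/Ẇ = 0.9150/0.6250 = 1.464.
In absolute terms T_C = 267.59 K and T_H = 296.65 K, so ΔT = 29.06 K.
COP_Carnot = T_C/ΔT = 267.59/29.06 = 9.210.
η_II = COP_actual/COP_Carnot = 1.464/9.210 = 0.1590.

0.16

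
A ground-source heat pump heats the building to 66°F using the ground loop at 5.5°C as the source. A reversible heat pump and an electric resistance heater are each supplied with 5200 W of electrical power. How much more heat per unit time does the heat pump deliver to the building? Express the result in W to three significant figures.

108000 W

In absolute terms T_C = 278.65 K and T_H = 292.04 K, so ΔT = 13.39 K.
COP_Carnot = T_H/ΔT = 292.04/13.39 = 21.81.
The heat pump delivers Q̇_H = COP × Ẇ = 113400 W; the resistance heater delivers Ẇ = 5200 W.
Extra = (COP − 1)·Ẇ = 108200 W.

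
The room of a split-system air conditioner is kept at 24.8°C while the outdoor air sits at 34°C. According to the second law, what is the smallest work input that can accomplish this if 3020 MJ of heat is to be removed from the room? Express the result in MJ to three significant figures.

In absolute terms T_C = 297.95 K and T_H = 307.15 K, so ΔT = 9.200 K.
The reversible limit is COP_R = T_C/ΔT = 32.39, so W_min = Q_C/COP = Q_C·ΔT/T_C.
W_min = 3020 × 9.200/297.95 = 93.25 MJ.

93.3 MJ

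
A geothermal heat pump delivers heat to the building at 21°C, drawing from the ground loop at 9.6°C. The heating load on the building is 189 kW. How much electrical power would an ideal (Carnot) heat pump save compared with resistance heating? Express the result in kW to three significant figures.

In absolute terms T_C = 282.75 K and T_H = 294.15 K, so ΔT = 11.40 K.
COP_Carnot = T_H/ΔT = 294.15/11.40 = 25.80.
Resistance heating needs Ẇ_res = Q̇_H = 189.0 kW; the reversible heat pump needs only Ẇ_hp = Q̇_H/COP = 7.325 kW.
Saving = 189.0 − 7.325 = 181.7 kW.

182 kW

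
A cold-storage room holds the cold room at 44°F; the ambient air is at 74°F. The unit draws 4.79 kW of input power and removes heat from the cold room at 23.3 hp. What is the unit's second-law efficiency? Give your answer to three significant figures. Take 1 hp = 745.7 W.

0.216

Converting, Q̇_C = 23.30 hp = 17.37 kW, so COP_actual = Q̇_C/Ẇ = 17.37/4.790 = 3.627.
In absolute terms T_C = 279.82 K and T_H = 296.48 K, so ΔT = 16.67 K.
COP_Carnot = T_C/ΔT = 279.82/16.67 = 16.79.
η_II = COP_actual/COP_Carnot = 3.627/16.79 = 0.2161.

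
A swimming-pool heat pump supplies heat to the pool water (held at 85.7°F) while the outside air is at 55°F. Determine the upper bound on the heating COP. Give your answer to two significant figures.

18

In absolute terms T_C = 285.93 K and T_H = 302.98 K, so ΔT = 17.06 K.
For a reversible cycle, COP_Carnot = T_H/ΔT = 302.98/17.06 = 17.76.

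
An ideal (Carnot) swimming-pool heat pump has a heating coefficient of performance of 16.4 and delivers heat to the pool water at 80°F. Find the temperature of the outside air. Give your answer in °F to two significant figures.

47 °F

COP_HP = T_H/(T_H − T_C) gives T_H − T_C = T_H/COP.
With T_H = 299.82 K, T_C = 299.82 × (1 − 1/16.4) = 281.54 K.
Converting, 281.54 K = 47.09°F.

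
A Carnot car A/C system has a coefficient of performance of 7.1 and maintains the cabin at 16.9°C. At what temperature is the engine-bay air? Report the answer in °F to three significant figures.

COP_R = T_C/(T_H − T_C) gives T_H − T_C = T_C/COP.
With T_C = 290.05 K, T_H = 290.05 × (1 + 1/7.1) = 330.90 K.
Converting, 330.90 K = 135.95°F.

136 °F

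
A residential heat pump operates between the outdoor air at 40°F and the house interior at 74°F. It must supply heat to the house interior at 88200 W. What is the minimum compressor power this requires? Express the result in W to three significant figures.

5620 W

In absolute terms T_C = 277.59 K and T_H = 296.48 K, so ΔT = 18.89 K.
COP_Carnot = T_H/ΔT = 296.48/18.89 = 15.70.
Ẇ_min = Q̇/COP_Carnot = 88200/15.70 = 5619 W.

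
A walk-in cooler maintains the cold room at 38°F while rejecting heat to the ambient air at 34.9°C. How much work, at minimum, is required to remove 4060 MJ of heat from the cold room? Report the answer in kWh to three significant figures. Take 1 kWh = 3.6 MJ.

In absolute terms T_C = 276.48 K and T_H = 308.05 K, so ΔT = 31.57 K.
The reversible limit is COP_R = T_C/ΔT = 8.759, so W_min = Q_C/COP = Q_C·ΔT/T_C.
W_min = 4060 × 31.57/276.48 = 463.5 MJ = 128.8 kWh.

129 kWh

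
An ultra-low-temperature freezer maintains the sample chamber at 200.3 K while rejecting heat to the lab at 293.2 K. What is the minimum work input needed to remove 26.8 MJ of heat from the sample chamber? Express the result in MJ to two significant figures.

12 MJ

The reservoir spacing is ΔT = 293.2 − 200.3 = 92.90 K.
The reversible limit is COP_R = T_C/ΔT = 2.156, so W_min = Q_C/COP = Q_C·ΔT/T_C.
W_min = 26.80 × 92.90/200.30 = 12.43 MJ.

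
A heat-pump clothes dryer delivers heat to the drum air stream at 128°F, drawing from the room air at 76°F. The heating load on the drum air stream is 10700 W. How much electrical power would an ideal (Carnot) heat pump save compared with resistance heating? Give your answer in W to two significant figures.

In absolute terms T_C = 297.59 K and T_H = 326.48 K, so ΔT = 28.89 K.
COP_Carnot = T_H/ΔT = 326.48/28.89 = 11.30.
Resistance heating needs Ẇ_res = Q̇_H = 10700 W; the reversible heat pump needs only Ẇ_hp = Q̇_H/COP = 946.8 W.
Saving = 10700 − 946.8 = 9753 W.

9800 W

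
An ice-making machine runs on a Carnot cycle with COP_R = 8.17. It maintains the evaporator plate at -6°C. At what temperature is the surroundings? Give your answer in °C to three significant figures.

COP_R = T_C/(T_H − T_C) gives T_H − T_C = T_C/COP.
With T_C = 267.15 K, T_H = 267.15 × (1 + 1/8.17) = 299.85 K.
Converting, 299.85 K = 26.70°C.

26.7 °C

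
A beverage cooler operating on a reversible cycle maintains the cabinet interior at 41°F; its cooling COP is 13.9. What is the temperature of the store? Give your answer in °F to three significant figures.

COP_R = T_C/(T_H − T_C) gives T_H − T_C = T_C/COP.
With T_C = 278.15 K, T_H = 278.15 × (1 + 1/13.9) = 298.16 K.
Converting, 298.16 K = 77.02°F.

77.0 °F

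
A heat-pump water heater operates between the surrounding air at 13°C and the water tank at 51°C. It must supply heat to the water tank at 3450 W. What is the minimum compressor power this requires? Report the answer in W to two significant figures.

400 W

In absolute terms T_C = 286.15 K and T_H = 324.15 K, so ΔT = 38.00 K.
COP_Carnot = T_H/ΔT = 324.15/38.00 = 8.530.
Ẇ_min = Q̇/COP_Carnot = 3450/8.530 = 404.4 W.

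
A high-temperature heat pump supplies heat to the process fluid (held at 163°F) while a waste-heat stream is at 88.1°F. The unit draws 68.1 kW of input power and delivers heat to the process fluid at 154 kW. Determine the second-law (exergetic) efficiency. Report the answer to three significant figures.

0.272

COP_actual = Q̇_H/Ẇ = 154.0/68.10 = 2.261.
In absolute terms T_C = 304.32 K and T_H = 345.93 K, so ΔT = 41.61 K.
COP_Carnot = T_H/ΔT = 345.93/41.61 = 8.313.
η_II = COP_actual/COP_Carnot = 2.261/8.313 = 0.2720.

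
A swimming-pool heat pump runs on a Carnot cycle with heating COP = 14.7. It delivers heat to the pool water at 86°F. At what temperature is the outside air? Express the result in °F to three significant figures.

COP_HP = T_H/(T_H − T_C) gives T_H − T_C = T_H/COP.
With T_H = 303.15 K, T_C = 303.15 × (1 − 1/14.7) = 282.53 K.
Converting, 282.53 K = 48.88°F.

48.9 °F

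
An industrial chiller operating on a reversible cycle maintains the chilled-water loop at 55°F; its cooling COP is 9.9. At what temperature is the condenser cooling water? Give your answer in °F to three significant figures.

COP_R = T_C/(T_H − T_C) gives T_H − T_C = T_C/COP.
With T_C = 285.93 K, T_H = 285.93 × (1 + 1/9.9) = 314.81 K.
Converting, 314.81 K = 106.99°F.

107 °F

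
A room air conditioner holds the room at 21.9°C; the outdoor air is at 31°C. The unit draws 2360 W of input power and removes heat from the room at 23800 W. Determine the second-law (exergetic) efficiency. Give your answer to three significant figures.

0.311

COP_actual = Q̇_C/Ẇ = 23800/2360 = 10.08.
In absolute terms T_C = 295.05 K and T_H = 304.15 K, so ΔT = 9.100 K.
COP_Carnot = T_C/ΔT = 295.05/9.100 = 32.42.
η_II = COP_actual/COP_Carnot = 10.08/32.42 = 0.3110.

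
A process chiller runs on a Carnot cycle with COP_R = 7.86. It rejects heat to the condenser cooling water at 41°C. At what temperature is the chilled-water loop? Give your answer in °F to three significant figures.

42.0 °F

For a Carnot refrigerator COP_R = T_C/(T_H − T_C), so T_C = COP·T_H/(1 + COP).
With T_H = 314.15 K, T_C = 7.86 × 314.15/8.860 = 278.69 K.
Converting, 278.69 K = 41.98°F.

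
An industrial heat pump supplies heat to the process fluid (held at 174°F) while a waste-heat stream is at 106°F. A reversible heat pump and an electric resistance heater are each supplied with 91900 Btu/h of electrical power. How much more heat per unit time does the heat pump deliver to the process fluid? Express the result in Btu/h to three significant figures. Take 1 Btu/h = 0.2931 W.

764000 Btu/h

In absolute terms T_C = 314.26 K and T_H = 352.04 K, so ΔT = 37.78 K.
COP_Carnot = T_H/ΔT = 352.04/37.78 = 9.319.
The heat pump delivers Q̇_H = COP × Ẇ = 856400 Btu/h; the resistance heater delivers Ẇ = 91900 Btu/h.
Extra = (COP − 1)·Ẇ = 764500 Btu/h.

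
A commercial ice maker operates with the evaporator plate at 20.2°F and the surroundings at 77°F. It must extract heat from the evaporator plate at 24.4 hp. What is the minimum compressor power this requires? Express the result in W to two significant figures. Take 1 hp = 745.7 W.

In absolute terms T_C = 266.59 K and T_H = 298.15 K, so ΔT = 31.56 K.
COP_Carnot = T_C/ΔT = 266.59/31.56 = 8.448.
Ẇ_min = Q̇/COP_Carnot = 24.40/8.448 = 2.888 hp = 2154 W.

2200 W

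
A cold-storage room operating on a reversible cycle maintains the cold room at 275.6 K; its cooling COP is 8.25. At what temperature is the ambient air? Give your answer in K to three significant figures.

309 K

COP_R = T_C/(T_H − T_C) gives T_H − T_C = T_C/COP.
With T_C = 275.60 K, T_H = 275.60 × (1 + 1/8.25) = 309.01 K.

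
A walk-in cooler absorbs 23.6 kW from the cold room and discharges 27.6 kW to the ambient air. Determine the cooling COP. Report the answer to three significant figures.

The first law gives Q̇_H = Q̇_C + Ẇ, so the three rates are Q̇_C = 23.60, Q̇_H = 27.60, Ẇ = 4.000 kW.
COP_R = Q̇_C/Ẇ = 23.60/4.000 = 5.900.

5.90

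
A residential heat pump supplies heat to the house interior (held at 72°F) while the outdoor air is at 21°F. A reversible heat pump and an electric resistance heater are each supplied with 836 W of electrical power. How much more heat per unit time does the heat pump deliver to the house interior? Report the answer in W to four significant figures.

In absolute terms T_C = 267.04 K and T_H = 295.37 K, so ΔT = 28.33 K.
COP_Carnot = T_H/ΔT = 295.37/28.33 = 10.42.
The heat pump delivers Q̇_H = COP × Ẇ = 8715 W; the resistance heater delivers Ẇ = 836.0 W.
Extra = (COP − 1)·Ẇ = 7879 W.

7879 W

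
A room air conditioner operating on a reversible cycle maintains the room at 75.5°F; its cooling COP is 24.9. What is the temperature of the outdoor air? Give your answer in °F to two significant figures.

COP_R = T_C/(T_H − T_C) gives T_H − T_C = T_C/COP.
With T_C = 297.32 K, T_H = 297.32 × (1 + 1/24.9) = 309.26 K.
Converting, 309.26 K = 96.99°F.

97 °F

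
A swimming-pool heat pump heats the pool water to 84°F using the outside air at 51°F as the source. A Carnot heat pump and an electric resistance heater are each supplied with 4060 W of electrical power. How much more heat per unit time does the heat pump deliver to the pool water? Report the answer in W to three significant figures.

In absolute terms T_C = 283.71 K and T_H = 302.04 K, so ΔT = 18.33 K.
COP_Carnot = T_H/ΔT = 302.04/18.33 = 16.47.
The heat pump delivers Q̇_H = COP × Ẇ = 66890 W; the resistance heater delivers Ẇ = 4060 W.
Extra = (COP − 1)·Ẇ = 62830 W.

62800 W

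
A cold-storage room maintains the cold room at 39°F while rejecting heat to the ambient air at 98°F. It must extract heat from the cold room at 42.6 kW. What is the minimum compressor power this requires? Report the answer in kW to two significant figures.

5.0 kW

In absolute terms T_C = 277.04 K and T_H = 309.82 K, so ΔT = 32.78 K.
COP_Carnot = T_C/ΔT = 277.04/32.78 = 8.452.
Ẇ_min = Q̇/COP_Carnot = 42.60/8.452 = 5.040 kW.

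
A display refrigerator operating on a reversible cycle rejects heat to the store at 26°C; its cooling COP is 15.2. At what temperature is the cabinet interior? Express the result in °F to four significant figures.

45.56 °F

For a Carnot refrigerator COP_R = T_C/(T_H − T_C), so T_C = COP·T_H/(1 + COP).
With T_H = 299.15 K, T_C = 15.2 × 299.15/16.20 = 280.68 K.
Converting, 280.68 K = 45.56°F.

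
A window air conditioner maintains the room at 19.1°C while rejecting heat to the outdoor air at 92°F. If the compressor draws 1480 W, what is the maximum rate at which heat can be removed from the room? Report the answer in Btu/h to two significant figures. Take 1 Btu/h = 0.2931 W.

100000 Btu/h

In absolute terms T_C = 292.25 K and T_H = 306.48 K, so ΔT = 14.23 K.
COP_Carnot = T_C/ΔT = 292.25/14.23 = 20.53.
Q̇_max = COP_Carnot × Ẇ = 20.53 × 1480 W = 30390 W = 103700 Btu/h.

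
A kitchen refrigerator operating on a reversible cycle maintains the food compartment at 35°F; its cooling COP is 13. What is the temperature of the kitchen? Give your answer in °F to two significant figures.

COP_R = T_C/(T_H − T_C) gives T_H − T_C = T_C/COP.
With T_C = 274.82 K, T_H = 274.82 × (1 + 1/13) = 295.96 K.
Converting, 295.96 K = 73.05°F.

73 °F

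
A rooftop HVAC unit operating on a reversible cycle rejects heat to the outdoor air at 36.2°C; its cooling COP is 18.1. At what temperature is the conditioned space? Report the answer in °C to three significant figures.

For a Carnot refrigerator COP_R = T_C/(T_H − T_C), so T_C = COP·T_H/(1 + COP).
With T_H = 309.35 K, T_C = 18.1 × 309.35/19.10 = 293.15 K.
Converting, 293.15 K = 20.00°C.

20.0 °C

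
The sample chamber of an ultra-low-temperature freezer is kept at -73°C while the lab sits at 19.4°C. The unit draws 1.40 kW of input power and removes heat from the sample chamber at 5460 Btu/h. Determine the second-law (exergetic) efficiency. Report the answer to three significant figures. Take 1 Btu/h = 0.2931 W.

0.528

Converting, Q̇_C = 5460 Btu/h = 1.600 kW, so COP_actual = Q̇_C/Ẇ = 1.600/1.400 = 1.143.
In absolute terms T_C = 200.15 K and T_H = 292.55 K, so ΔT = 92.40 K.
COP_Carnot = T_C/ΔT = 200.15/92.40 = 2.166.
η_II = COP_actual/COP_Carnot = 1.143/2.166 = 0.5277.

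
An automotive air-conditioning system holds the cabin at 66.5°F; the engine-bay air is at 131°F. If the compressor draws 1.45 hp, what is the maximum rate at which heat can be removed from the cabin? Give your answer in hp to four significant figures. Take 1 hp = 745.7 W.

11.83 hp

In absolute terms T_C = 292.32 K and T_H = 328.15 K, so ΔT = 35.83 K.
COP_Carnot = T_C/ΔT = 292.32/35.83 = 8.158.
Q̇_max = COP_Carnot × Ẇ = 8.158 × 1.450 hp = 11.83 hp.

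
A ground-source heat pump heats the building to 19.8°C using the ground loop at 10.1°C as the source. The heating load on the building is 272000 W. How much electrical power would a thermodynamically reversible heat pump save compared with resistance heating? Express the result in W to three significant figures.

263000 W

In absolute terms T_C = 283.25 K and T_H = 292.95 K, so ΔT = 9.700 K.
COP_Carnot = T_H/ΔT = 292.95/9.700 = 30.20.
Resistance heating needs Ẇ_res = Q̇_H = 272000 W; the reversible heat pump needs only Ẇ_hp = Q̇_H/COP = 9006 W.
Saving = 272000 − 9006 = 263000 W.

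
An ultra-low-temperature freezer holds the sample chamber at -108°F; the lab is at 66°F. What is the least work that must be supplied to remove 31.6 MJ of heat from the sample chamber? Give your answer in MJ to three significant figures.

15.6 MJ

In absolute terms T_C = 195.37 K and T_H = 292.04 K, so ΔT = 96.67 K.
The reversible limit is COP_R = T_C/ΔT = 2.021, so W_min = Q_C/COP = Q_C·ΔT/T_C.
W_min = 31.60 × 96.67/195.37 = 15.64 MJ.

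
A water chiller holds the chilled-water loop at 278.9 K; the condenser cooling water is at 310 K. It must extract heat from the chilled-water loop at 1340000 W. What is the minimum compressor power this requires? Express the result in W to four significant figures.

The reservoir spacing is ΔT = 310 − 278.9 = 31.10 K.
COP_Carnot = T_C/ΔT = 278.90/31.10 = 8.968.
Ẇ_min = Q̇/COP_Carnot = 1340000/8.968 = 149400 W.

149400 W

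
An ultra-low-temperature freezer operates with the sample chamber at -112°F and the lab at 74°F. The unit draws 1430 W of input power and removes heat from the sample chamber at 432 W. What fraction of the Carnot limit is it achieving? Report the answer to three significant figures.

COP_actual = Q̇_C/Ẇ = 432.0/1430 = 0.3021.
In absolute terms T_C = 193.15 K and T_H = 296.48 K, so ΔT = 103.3 K.
COP_Carnot = T_C/ΔT = 193.15/103.3 = 1.869.
η_II = COP_actual/COP_Carnot = 0.3021/1.869 = 0.1616.

0.162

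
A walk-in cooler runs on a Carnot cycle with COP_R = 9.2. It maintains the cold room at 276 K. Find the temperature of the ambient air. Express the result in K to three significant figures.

306 K

COP_R = T_C/(T_H − T_C) gives T_H − T_C = T_C/COP.
With T_C = 276.00 K, T_H = 276.00 × (1 + 1/9.2) = 306.00 K.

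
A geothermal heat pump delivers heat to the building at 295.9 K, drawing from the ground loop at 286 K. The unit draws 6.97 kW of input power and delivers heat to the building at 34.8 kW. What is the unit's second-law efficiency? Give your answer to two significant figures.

0.17

COP_actual = Q̇_H/Ẇ = 34.80/6.970 = 4.993.
The reservoir spacing is ΔT = 295.9 − 286 = 9.900 K.
COP_Carnot = T_H/ΔT = 295.90/9.900 = 29.89.
η_II = COP_actual/COP_Carnot = 4.993/29.89 = 0.1670.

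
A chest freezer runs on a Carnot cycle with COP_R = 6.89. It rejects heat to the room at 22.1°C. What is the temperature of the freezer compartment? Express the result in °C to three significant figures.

-15.3 °C

For a Carnot refrigerator COP_R = T_C/(T_H − T_C), so T_C = COP·T_H/(1 + COP).
With T_H = 295.25 K, T_C = 6.89 × 295.25/7.890 = 257.83 K.
Converting, 257.83 K = -15.32°C.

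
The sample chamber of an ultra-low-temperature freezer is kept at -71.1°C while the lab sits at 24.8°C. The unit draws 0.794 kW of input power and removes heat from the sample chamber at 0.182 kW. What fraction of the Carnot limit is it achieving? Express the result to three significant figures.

0.109

COP_actual = Q̇_C/Ẇ = 0.1820/0.7940 = 0.2292.
In absolute terms T_C = 202.05 K and T_H = 297.95 K, so ΔT = 95.90 K.
COP_Carnot = T_C/ΔT = 202.05/95.90 = 2.107.
η_II = COP_actual/COP_Carnot = 0.2292/2.107 = 0.1088.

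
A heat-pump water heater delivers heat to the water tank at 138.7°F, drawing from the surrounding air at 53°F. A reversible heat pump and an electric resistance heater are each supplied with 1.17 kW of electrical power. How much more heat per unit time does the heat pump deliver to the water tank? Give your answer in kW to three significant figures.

In absolute terms T_C = 284.82 K and T_H = 332.43 K, so ΔT = 47.61 K.
COP_Carnot = T_H/ΔT = 332.43/47.61 = 6.982.
The heat pump delivers Q̇_H = COP × Ẇ = 8.169 kW; the resistance heater delivers Ẇ = 1.170 kW.
Extra = (COP − 1)·Ẇ = 6.999 kW.

7.00 kW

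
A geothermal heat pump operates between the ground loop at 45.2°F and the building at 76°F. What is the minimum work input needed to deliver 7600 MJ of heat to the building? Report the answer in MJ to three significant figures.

437 MJ

In absolute terms T_C = 280.48 K and T_H = 297.59 K, so ΔT = 17.11 K.
The reversible limit is COP_HP = T_H/ΔT = 17.39, so W_min = Q_H/COP = Q_H·ΔT/T_H.
W_min = 7600 × 17.11/297.59 = 437.0 MJ.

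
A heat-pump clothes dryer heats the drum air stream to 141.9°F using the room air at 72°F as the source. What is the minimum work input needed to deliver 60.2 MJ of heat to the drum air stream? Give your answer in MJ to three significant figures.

6.99 MJ

In absolute terms T_C = 295.37 K and T_H = 334.21 K, so ΔT = 38.83 K.
The reversible limit is COP_HP = T_H/ΔT = 8.606, so W_min = Q_H/COP = Q_H·ΔT/T_H.
W_min = 60.20 × 38.83/334.21 = 6.995 MJ.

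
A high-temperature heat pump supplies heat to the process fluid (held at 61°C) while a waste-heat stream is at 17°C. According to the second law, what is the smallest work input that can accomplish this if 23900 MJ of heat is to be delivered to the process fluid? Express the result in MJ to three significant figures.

3150 MJ

In absolute terms T_C = 290.15 K and T_H = 334.15 K, so ΔT = 44.00 K.
The reversible limit is COP_HP = T_H/ΔT = 7.594, so W_min = Q_H/COP = Q_H·ΔT/T_H.
W_min = 23900 × 44.00/334.15 = 3147 MJ.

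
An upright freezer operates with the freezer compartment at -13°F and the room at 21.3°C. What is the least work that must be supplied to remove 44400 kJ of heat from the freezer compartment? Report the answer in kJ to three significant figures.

In absolute terms T_C = 248.15 K and T_H = 294.45 K, so ΔT = 46.30 K.
The reversible limit is COP_R = T_C/ΔT = 5.360, so W_min = Q_C/COP = Q_C·ΔT/T_C.
W_min = 44400 × 46.30/248.15 = 8284 kJ.

8280 kJ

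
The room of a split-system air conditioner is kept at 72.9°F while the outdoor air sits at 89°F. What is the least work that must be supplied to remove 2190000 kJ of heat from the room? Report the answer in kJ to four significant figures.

In absolute terms T_C = 295.87 K and T_H = 304.82 K, so ΔT = 8.944 K.
The reversible limit is COP_R = T_C/ΔT = 33.08, so W_min = Q_C/COP = Q_C·ΔT/T_C.
W_min = 2190000 × 8.944/295.87 = 66210 kJ.

66210 kJ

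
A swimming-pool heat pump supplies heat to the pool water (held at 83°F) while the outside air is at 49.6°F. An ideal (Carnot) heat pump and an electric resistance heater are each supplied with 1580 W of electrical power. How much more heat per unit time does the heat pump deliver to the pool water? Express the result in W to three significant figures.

In absolute terms T_C = 282.93 K and T_H = 301.48 K, so ΔT = 18.56 K.
COP_Carnot = T_H/ΔT = 301.48/18.56 = 16.25.
The heat pump delivers Q̇_H = COP × Ẇ = 25670 W; the resistance heater delivers Ẇ = 1580 W.
Extra = (COP − 1)·Ẇ = 24090 W.

24100 W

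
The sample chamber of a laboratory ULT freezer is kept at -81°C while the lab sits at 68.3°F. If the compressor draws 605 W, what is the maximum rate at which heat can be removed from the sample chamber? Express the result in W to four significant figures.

In absolute terms T_C = 192.15 K and T_H = 293.32 K, so ΔT = 101.2 K.
COP_Carnot = T_C/ΔT = 192.15/101.2 = 1.899.
Q̇_max = COP_Carnot × Ẇ = 1.899 × 605.0 W = 1149 W.

1149 W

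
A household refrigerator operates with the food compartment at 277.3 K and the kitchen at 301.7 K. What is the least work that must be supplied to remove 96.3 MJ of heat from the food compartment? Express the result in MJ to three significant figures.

The reservoir spacing is ΔT = 301.7 − 277.3 = 24.40 K.
The reversible limit is COP_R = T_C/ΔT = 11.36, so W_min = Q_C/COP = Q_C·ΔT/T_C.
W_min = 96.30 × 24.40/277.30 = 8.474 MJ.

8.47 MJ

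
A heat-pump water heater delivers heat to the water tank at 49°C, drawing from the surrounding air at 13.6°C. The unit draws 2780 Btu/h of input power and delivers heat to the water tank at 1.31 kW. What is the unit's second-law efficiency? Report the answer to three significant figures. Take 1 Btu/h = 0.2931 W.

Converting, Q̇_H = 1.310 kW = 4469 Btu/h, so COP_actual = Q̇_H/Ẇ = 4469/2780 = 1.608.
In absolute terms T_C = 286.75 K and T_H = 322.15 K, so ΔT = 35.40 K.
COP_Carnot = T_H/ΔT = 322.15/35.40 = 9.100.
η_II = COP_actual/COP_Carnot = 1.608/9.100 = 0.1767.

0.177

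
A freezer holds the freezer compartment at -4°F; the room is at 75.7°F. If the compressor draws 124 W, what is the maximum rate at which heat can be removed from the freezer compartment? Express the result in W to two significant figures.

In absolute terms T_C = 253.15 K and T_H = 297.43 K, so ΔT = 44.28 K.
COP_Carnot = T_C/ΔT = 253.15/44.28 = 5.717.
Q̇_max = COP_Carnot × Ẇ = 5.717 × 124.0 W = 708.9 W.

710 W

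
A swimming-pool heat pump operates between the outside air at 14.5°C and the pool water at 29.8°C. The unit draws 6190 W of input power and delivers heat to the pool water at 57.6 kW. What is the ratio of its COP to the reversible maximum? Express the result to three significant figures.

Converting, Q̇_H = 57.60 kW = 57600 W, so COP_actual = Q̇_H/Ẇ = 57600/6190 = 9.305.
In absolute terms T_C = 287.65 K and T_H = 302.95 K, so ΔT = 15.30 K.
COP_Carnot = T_H/ΔT = 302.95/15.30 = 19.80.
η_II = COP_actual/COP_Carnot = 9.305/19.80 = 0.4700.

0.470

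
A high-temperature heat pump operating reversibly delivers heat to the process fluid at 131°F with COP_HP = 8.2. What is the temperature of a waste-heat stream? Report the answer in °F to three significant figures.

COP_HP = T_H/(T_H − T_C) gives T_H − T_C = T_H/COP.
With T_H = 328.15 K, T_C = 328.15 × (1 − 1/8.2) = 288.13 K.
Converting, 288.13 K = 58.97°F.

59.0 °F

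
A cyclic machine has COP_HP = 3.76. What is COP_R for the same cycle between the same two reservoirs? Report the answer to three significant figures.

2.76

Since Q_H = Q_C + W for any cycle, COP_R = Q_C/W = Q_H/W − 1.
COP_R = 3.76 − 1 = 2.76.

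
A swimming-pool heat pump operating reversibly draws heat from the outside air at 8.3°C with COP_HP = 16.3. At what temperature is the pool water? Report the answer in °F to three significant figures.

COP_HP = T_H/(T_H − T_C) rearranges to T_H = COP·T_C/(COP − 1).
With T_C = 281.45 K, T_H = 16.3 × 281.45/15.30 = 299.85 K.
Converting, 299.85 K = 80.05°F.

80.1 °F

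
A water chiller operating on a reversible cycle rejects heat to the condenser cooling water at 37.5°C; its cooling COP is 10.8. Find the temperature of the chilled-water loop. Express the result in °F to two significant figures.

52 °F

For a Carnot refrigerator COP_R = T_C/(T_H − T_C), so T_C = COP·T_H/(1 + COP).
With T_H = 310.65 K, T_C = 10.8 × 310.65/11.80 = 284.32 K.
Converting, 284.32 K = 52.11°F.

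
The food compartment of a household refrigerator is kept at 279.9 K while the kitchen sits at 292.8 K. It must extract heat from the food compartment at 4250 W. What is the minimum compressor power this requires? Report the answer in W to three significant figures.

196 W

The reservoir spacing is ΔT = 292.8 − 279.9 = 12.90 K.
COP_Carnot = T_C/ΔT = 279.90/12.90 = 21.70.
Ẇ_min = Q̇/COP_Carnot = 4250/21.70 = 195.9 W.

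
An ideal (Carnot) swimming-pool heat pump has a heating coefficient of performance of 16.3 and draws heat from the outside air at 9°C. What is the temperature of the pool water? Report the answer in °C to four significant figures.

COP_HP = T_H/(T_H − T_C) rearranges to T_H = COP·T_C/(COP − 1).
With T_C = 282.15 K, T_H = 16.3 × 282.15/15.30 = 300.59 K.
Converting, 300.59 K = 27.44°C.

27.44 °C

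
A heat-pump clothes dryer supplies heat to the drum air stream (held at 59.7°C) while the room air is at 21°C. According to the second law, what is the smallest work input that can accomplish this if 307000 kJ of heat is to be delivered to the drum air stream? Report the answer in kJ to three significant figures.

35700 kJ

In absolute terms T_C = 294.15 K and T_H = 332.85 K, so ΔT = 38.70 K.
The reversible limit is COP_HP = T_H/ΔT = 8.601, so W_min = Q_H/COP = Q_H·ΔT/T_H.
W_min = 307000 × 38.70/332.85 = 35690 kJ.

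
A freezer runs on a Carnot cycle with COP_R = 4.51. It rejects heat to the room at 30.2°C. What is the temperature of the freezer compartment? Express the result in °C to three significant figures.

For a Carnot refrigerator COP_R = T_C/(T_H − T_C), so T_C = COP·T_H/(1 + COP).
With T_H = 303.35 K, T_C = 4.51 × 303.35/5.510 = 248.30 K.
Converting, 248.30 K = -24.85°C.

-24.9 °C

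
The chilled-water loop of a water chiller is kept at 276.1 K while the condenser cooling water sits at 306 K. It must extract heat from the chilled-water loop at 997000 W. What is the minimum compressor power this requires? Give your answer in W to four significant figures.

108000 W

The reservoir spacing is ΔT = 306 − 276.1 = 29.90 K.
COP_Carnot = T_C/ΔT = 276.10/29.90 = 9.234.
Ẇ_min = Q̇/COP_Carnot = 997000/9.234 = 108000 W.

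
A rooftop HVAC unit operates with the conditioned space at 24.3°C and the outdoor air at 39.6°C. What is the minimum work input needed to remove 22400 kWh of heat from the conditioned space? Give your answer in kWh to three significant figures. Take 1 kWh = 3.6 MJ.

1150 kWh

In absolute terms T_C = 297.45 K and T_H = 312.75 K, so ΔT = 15.30 K.
The reversible limit is COP_R = T_C/ΔT = 19.44, so W_min = Q_C/COP = Q_C·ΔT/T_C.
W_min = 22400 × 15.30/297.45 = 1152 kWh.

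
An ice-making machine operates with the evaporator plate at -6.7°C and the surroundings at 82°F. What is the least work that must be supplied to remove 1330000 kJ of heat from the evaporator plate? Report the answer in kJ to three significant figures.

172000 kJ

In absolute terms T_C = 266.45 K and T_H = 300.93 K, so ΔT = 34.48 K.
The reversible limit is COP_R = T_C/ΔT = 7.728, so W_min = Q_C/COP = Q_C·ΔT/T_C.
W_min = 1330000 × 34.48/266.45 = 172100 kJ.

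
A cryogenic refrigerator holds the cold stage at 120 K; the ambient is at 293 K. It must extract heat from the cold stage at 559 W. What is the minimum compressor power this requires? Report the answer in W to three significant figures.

The reservoir spacing is ΔT = 293 − 120 = 173.0 K.
COP_Carnot = T_C/ΔT = 120.00/173.0 = 0.6936.
Ẇ_min = Q̇/COP_Carnot = 559.0/0.6936 = 805.9 W.

806 W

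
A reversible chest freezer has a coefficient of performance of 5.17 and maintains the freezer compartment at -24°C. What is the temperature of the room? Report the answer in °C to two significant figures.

24 °C

COP_R = T_C/(T_H − T_C) gives T_H − T_C = T_C/COP.
With T_C = 249.15 K, T_H = 249.15 × (1 + 1/5.17) = 297.34 K.
Converting, 297.34 K = 24.19°C.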